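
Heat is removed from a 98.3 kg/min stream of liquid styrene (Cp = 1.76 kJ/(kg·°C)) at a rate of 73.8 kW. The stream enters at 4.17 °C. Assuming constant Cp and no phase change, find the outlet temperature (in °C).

T_out = -21.4 °C

Q = 73.8 kW = 4428 kJ/min
ΔT = Q/(ṁ·Cp) = 4428/(98.3×1.76) = 25.594 K
T_out = 4.17 − 25.594 = -21.424 °C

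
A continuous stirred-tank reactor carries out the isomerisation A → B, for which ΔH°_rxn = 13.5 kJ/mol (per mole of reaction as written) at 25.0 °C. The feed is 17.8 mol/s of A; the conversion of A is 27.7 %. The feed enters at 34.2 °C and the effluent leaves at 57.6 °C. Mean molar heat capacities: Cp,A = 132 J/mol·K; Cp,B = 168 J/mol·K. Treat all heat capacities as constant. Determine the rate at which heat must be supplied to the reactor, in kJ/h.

Extent of reaction ξ = 0.277 × 17.8 = 4.9306 mol/s
Reaction term: ξ·ΔH°_rxn = 4.9306 × 13.5 = 66.563 kJ/s
Sensible, feed 34.2→25 °C: -21.616 kJ/s
Outlet flows (mol/s): A 12.869, B 4.9306
Sensible, products 25→57.6 °C: 82.384 kJ/s
Q = ΔH = 127.33 kJ/s = 127.33 kW
Heat supplied = 458390 kJ/h

Q_in = 458000 kJ/h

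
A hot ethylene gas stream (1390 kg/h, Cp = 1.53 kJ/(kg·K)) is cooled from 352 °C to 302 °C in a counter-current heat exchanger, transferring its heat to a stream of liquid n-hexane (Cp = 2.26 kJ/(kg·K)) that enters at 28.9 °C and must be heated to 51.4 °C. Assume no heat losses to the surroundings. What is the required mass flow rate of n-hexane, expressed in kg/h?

Heat released by hot stream: Q = 1390 × 1.53 × (352 − 302) = 106330 kJ/h
Energy balance on cold side (adiabatic exchanger): Q = ṁ_c·Cp_c·(T_c,out − T_c,in)
ṁ_c = 106330 / [2.26 × (51.4 − 28.9)] = 2091.2 kg/h

ṁ_c = 2090 kg/h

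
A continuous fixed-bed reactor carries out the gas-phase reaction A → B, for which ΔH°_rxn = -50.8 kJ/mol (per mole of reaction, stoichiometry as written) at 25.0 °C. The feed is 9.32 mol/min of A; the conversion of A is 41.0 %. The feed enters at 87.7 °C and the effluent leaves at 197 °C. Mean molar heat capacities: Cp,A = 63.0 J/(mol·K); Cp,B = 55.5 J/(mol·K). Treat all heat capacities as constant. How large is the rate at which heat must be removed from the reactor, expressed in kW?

Extent of reaction ξ = 0.410 × 9.32 = 3.8212 mol/min
Reaction term: ξ·ΔH°_rxn = 3.8212 × -50.8 = -194.12 kJ/min
Sensible, feed 87.7→25 °C: -36.815 kJ/min
Outlet flows (mol/min): A 5.4988, B 3.8212
Sensible, products 25→197 °C: 96.062 kJ/min
Q = ΔH = -134.87 kJ/min = -2.2478 kW
Heat removed = 2.2478 kW

Q_out = 2.25 kW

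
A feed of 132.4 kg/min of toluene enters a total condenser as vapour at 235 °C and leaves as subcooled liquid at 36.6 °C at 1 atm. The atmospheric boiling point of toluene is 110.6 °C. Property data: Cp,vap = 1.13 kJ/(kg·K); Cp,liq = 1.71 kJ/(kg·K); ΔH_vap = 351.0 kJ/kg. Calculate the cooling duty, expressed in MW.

Q_c = 1.36 MW

vapour 235→110.6 °C: -140.57 kJ/kg
condensation at 110.6 °C: -351 kJ/kg
liquid 110.6→36.6 °C: -126.54 kJ/kg
Δh = -140.57 + -351 + -126.54 = -618.11 kJ/kg
Q = ṁ·Δh = 132.4 kg/min × -618.11 kJ/kg = -81838 kJ/min
|Q| = 1364 kW = 1.364 MW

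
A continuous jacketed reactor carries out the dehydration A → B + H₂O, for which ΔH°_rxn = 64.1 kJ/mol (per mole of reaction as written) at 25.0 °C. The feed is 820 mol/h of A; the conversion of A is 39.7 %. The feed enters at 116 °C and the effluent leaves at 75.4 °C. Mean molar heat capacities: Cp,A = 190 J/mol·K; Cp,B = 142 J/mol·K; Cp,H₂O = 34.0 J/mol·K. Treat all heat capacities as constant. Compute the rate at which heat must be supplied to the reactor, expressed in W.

Q_in = 3980 W

Extent of reaction ξ = 0.397 × 820 = 325.54 mol/h
Reaction term: ξ·ΔH°_rxn = 325.54 × 64.1 = 20867 kJ/h
Sensible, feed 116→25 °C: -14178 kJ/h
Outlet flows (mol/h): A 494.46, B 325.54, H₂O 325.54
Sensible, products 25→75.4 °C: 7622.6 kJ/h
Q = ΔH = 14312 kJ/h = 3.9755 kW
Heat supplied = 3975.5 W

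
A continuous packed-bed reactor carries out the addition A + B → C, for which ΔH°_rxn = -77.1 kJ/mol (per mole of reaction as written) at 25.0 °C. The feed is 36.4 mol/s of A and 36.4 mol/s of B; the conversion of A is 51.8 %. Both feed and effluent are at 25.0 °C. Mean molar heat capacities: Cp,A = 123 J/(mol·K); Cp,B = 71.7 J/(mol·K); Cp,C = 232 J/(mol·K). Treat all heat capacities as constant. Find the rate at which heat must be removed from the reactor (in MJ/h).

Extent of reaction ξ = 0.518 × 36.4 = 18.855 mol/s
Reaction term: ξ·ΔH°_rxn = 18.855 × -77.1 = -1453.7 kJ/s
Q = ΔH = -1453.7 kJ/s = -1453.7 kW
Heat removed = 5233.4 MJ/h

Q_out = 5230 MJ/h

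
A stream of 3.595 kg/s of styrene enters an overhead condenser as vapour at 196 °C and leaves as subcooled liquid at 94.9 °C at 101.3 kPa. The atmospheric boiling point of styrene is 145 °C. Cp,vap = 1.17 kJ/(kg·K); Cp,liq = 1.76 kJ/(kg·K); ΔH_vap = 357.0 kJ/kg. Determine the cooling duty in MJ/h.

vapour 196→145 °C: -59.67 kJ/kg
condensation at 145 °C: -357 kJ/kg
liquid 145→94.9 °C: -88.176 kJ/kg
Δh = -59.67 + -357 + -88.176 = -504.85 kJ/kg
Q = ṁ·Δh = 3.595 kg/s × -504.85 kJ/kg = -1814.9 kJ/s
|Q| = 1814.9 kW = 6533.7 MJ/h

Q_c = 6530 MJ/h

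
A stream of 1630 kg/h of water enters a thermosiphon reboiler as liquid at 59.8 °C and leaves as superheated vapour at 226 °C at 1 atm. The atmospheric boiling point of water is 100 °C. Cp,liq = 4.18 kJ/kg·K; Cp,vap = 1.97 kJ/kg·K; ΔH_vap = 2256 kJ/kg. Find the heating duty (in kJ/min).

Q = 72600 kJ/min

liquid 59.8→100 °C: 168.04 kJ/kg
vaporisation at 100 °C: 2256 kJ/kg
vapour 100→226 °C: 248.22 kJ/kg
Δh = 168.04 + 2256 + 248.22 = 2672.3 kJ/kg
Q = ṁ·Δh = 1630 kg/h × 2672.3 kJ/kg = 4.3558e+06 kJ/h
|Q| = 1209.9 kW = 72596 kJ/min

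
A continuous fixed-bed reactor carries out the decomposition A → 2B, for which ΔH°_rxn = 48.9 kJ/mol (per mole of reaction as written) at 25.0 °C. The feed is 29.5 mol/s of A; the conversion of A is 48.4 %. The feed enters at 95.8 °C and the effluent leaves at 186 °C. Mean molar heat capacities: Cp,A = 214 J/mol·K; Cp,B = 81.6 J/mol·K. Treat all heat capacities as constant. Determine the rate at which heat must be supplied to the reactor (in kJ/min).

Extent of reaction ξ = 0.484 × 29.5 = 14.278 mol/s
Reaction term: ξ·ΔH°_rxn = 14.278 × 48.9 = 698.19 kJ/s
Sensible, feed 95.8→25 °C: -446.96 kJ/s
Outlet flows (mol/s): A 15.222, B 28.556
Sensible, products 25→186 °C: 899.62 kJ/s
Q = ΔH = 1150.8 kJ/s = 1150.8 kW
Heat supplied = 69051 kJ/min

Q_in = 69100 kJ/min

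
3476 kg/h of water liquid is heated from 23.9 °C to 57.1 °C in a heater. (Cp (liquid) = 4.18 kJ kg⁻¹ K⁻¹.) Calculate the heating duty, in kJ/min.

Q = ṁ·Cp·ΔT = 3476 × 4.18 × (57.1 − 23.9) = 482390 kJ/h
Converting: 482390 / 3600 s = 134 kW
Heating duty = 8039.8 kJ/min

Q = 8040 kJ/min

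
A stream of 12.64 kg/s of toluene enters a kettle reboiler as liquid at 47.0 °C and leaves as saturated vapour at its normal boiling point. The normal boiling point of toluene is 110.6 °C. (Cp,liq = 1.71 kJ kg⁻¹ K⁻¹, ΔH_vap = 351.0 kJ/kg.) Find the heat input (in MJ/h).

liquid 47.0→110.6 °C: 108.76 kJ/kg
vaporisation at 110.6 °C: 351 kJ/kg
Δh = 108.76 + 351 = 459.76 kJ/kg
Q = ṁ·Δh = 12.64 kg/s × 459.76 kJ/kg = 5811.3 kJ/s
|Q| = 5811.3 kW = 20921 MJ/h

Q = 20900 MJ/h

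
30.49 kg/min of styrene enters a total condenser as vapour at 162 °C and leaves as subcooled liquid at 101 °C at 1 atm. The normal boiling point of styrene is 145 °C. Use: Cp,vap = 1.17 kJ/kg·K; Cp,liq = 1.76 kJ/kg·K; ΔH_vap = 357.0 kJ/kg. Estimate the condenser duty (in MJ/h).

Q_c = 831 MJ/h

vapour 162→145 °C: -19.89 kJ/kg
condensation at 145 °C: -357 kJ/kg
liquid 145→101 °C: -77.44 kJ/kg
Δh = -19.89 + -357 + -77.44 = -454.33 kJ/kg
Q = ṁ·Δh = 30.49 kg/min × -454.33 kJ/kg = -13853 kJ/min
|Q| = 230.88 kW = 831.15 MJ/h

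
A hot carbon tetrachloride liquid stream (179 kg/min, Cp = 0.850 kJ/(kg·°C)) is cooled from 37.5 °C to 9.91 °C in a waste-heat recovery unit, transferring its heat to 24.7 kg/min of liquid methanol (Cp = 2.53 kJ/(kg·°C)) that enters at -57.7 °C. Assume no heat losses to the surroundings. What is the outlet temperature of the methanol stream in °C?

T_c,out = 9.47 °C

Heat released by hot stream: Q = 179 × 0.850 × (37.5 − 9.91) = 4197.8 kJ/min
Energy balance on cold side (adiabatic exchanger): Q = ṁ_c·Cp_c·(T_c,out − T_c,in)
T_c,out = -57.7 + 4197.8/(24.7 × 2.53) = 9.4748 °C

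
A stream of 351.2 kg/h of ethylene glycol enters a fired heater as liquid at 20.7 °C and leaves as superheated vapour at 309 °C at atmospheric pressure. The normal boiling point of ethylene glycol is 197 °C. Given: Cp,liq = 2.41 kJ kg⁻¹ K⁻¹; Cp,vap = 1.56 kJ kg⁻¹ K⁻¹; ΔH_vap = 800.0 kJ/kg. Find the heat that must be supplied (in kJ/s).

Q = 137 kJ/s

liquid 20.7→197 °C: 424.88 kJ/kg
vaporisation at 197 °C: 800 kJ/kg
vapour 197→309 °C: 174.72 kJ/kg
Δh = 424.88 + 800 + 174.72 = 1399.6 kJ/kg
Q = ṁ·Δh = 351.2 kg/h × 1399.6 kJ/kg = 491540 kJ/h
|Q| = 136.54 kW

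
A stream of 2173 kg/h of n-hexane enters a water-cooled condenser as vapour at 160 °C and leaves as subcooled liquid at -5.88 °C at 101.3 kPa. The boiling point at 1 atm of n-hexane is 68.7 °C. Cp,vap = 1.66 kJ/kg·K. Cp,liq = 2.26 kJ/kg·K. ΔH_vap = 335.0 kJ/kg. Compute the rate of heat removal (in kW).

vapour 160→68.7 °C: -151.56 kJ/kg
condensation at 68.7 °C: -335 kJ/kg
liquid 68.7→-5.88 °C: -168.55 kJ/kg
Δh = -151.56 + -335 + -168.55 = -655.11 kJ/kg
Q = ṁ·Δh = 2173 kg/h × -655.11 kJ/kg = -1.4236e+06 kJ/h
|Q| = 395.43 kW

Q_c = 395 kW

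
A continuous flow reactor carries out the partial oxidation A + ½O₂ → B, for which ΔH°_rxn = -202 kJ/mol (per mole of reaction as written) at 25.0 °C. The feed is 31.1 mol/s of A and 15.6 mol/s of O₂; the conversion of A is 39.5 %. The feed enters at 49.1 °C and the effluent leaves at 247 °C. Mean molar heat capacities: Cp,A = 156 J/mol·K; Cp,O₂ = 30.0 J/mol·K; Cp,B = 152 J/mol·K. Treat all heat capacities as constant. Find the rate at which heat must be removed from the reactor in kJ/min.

Q_out = 88800 kJ/min

Extent of reaction ξ = 0.395 × 31.1 = 12.285 mol/s
Reaction term: ξ·ΔH°_rxn = 12.285 × -202 = -2481.5 kJ/s
Sensible, feed 49.1→25 °C: -128.2 kJ/s
Outlet flows (mol/s): A 18.816, O₂ 9.4577, B 12.285
Sensible, products 25→247 °C: 1129.1 kJ/s
Q = ΔH = -1480.5 kJ/s = -1480.5 kW
Heat removed = 88832 kJ/min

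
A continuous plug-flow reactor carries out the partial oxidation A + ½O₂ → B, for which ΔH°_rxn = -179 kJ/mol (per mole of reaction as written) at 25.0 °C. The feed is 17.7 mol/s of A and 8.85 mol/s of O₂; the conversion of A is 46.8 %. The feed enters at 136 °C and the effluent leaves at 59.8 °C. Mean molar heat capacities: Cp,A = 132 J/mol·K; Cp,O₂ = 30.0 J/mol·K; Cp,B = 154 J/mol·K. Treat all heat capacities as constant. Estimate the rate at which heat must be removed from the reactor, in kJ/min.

Extent of reaction ξ = 0.468 × 17.7 = 8.2836 mol/s
Reaction term: ξ·ΔH°_rxn = 8.2836 × -179 = -1482.8 kJ/s
Sensible, feed 136→25 °C: -288.81 kJ/s
Outlet flows (mol/s): A 9.4164, O₂ 4.7082, B 8.2836
Sensible, products 25→59.8 °C: 92.564 kJ/s
Q = ΔH = -1679 kJ/s = -1679 kW
Heat removed = 100740 kJ/min

Q_out = 101000 kJ/min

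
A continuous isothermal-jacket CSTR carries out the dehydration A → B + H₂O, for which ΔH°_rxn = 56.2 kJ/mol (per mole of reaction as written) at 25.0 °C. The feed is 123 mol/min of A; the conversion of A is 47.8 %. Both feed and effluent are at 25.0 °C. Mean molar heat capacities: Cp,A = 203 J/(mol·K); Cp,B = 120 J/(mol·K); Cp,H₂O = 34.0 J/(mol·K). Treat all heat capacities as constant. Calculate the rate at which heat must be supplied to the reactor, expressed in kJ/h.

Q_in = 198000 kJ/h

Extent of reaction ξ = 0.478 × 123 = 58.794 mol/min
Reaction term: ξ·ΔH°_rxn = 58.794 × 56.2 = 3304.2 kJ/min
Q = ΔH = 3304.2 kJ/min = 55.07 kW
Heat supplied = 198250 kJ/h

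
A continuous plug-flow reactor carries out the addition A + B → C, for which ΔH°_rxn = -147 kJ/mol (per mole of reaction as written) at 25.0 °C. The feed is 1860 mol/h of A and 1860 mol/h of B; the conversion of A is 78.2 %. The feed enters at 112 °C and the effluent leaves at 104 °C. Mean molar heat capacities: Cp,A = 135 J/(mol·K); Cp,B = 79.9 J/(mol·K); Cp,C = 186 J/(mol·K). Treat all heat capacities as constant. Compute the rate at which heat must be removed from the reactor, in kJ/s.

Extent of reaction ξ = 0.782 × 1860 = 1454.5 mol/h
Reaction term: ξ·ΔH°_rxn = 1454.5 × -147 = -213810 kJ/h
Sensible, feed 112→25 °C: -34775 kJ/h
Outlet flows (mol/h): A 405.48, B 405.48, C 1454.5
Sensible, products 25→104 °C: 28257 kJ/h
Q = ΔH = -220330 kJ/h = -61.204 kW
Heat removed = 61.204 kJ/s

Q_out = 61.2 kJ/s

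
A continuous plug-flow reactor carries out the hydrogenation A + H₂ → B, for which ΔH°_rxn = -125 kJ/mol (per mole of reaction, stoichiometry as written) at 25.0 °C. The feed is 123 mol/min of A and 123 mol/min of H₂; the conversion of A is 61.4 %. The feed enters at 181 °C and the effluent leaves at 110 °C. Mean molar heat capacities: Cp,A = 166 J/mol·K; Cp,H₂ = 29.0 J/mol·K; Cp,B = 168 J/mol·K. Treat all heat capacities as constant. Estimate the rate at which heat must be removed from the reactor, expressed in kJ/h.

Extent of reaction ξ = 0.614 × 123 = 75.522 mol/min
Reaction term: ξ·ΔH°_rxn = 75.522 × -125 = -9440.2 kJ/min
Sensible, feed 181→25 °C: -3741.7 kJ/min
Outlet flows (mol/min): A 47.478, H₂ 47.478, B 75.522
Sensible, products 25→110 °C: 1865.4 kJ/min
Q = ΔH = -11317 kJ/min = -188.61 kW
Heat removed = 678990 kJ/h

Q_out = 679000 kJ/h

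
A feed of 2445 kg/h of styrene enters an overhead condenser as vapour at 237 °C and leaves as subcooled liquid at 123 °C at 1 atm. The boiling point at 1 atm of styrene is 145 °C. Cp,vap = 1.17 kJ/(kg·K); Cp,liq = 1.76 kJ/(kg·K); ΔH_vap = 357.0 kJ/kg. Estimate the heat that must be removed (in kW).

vapour 237→145 °C: -107.64 kJ/kg
condensation at 145 °C: -357 kJ/kg
liquid 145→123 °C: -38.72 kJ/kg
Δh = -107.64 + -357 + -38.72 = -503.36 kJ/kg
Q = ṁ·Δh = 2445 kg/h × -503.36 kJ/kg = -1.2307e+06 kJ/h
|Q| = 341.87 kW

Q_c = 342 kW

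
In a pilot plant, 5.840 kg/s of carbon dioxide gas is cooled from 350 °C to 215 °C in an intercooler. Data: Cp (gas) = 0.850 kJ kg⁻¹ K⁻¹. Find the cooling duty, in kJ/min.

Q = ṁ·Cp·ΔT = 5.840 × 0.850 × (215 − 350) = -670.14 kJ/s
Cooling duty = 40208 kJ/min

Q_c = 40200 kJ/min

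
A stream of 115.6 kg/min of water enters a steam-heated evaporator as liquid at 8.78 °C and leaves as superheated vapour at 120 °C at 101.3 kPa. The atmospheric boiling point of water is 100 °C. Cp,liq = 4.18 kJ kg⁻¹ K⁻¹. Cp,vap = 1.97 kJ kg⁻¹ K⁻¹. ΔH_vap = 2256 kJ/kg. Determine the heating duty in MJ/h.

Q = 18600 MJ/h

liquid 8.78→100 °C: 381.3 kJ/kg
vaporisation at 100 °C: 2256 kJ/kg
vapour 100→120 °C: 39.4 kJ/kg
Δh = 381.3 + 2256 + 39.4 = 2676.7 kJ/kg
Q = ṁ·Δh = 115.6 kg/min × 2676.7 kJ/kg = 309430 kJ/min
|Q| = 5157.1 kW = 18566 MJ/h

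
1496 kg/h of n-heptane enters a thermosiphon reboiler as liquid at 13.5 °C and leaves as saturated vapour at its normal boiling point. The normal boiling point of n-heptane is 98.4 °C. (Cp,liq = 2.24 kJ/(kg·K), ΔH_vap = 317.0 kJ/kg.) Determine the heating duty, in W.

Q = 211000 W

liquid 13.5→98.4 °C: 190.18 kJ/kg
vaporisation at 98.4 °C: 317 kJ/kg
Δh = 190.18 + 317 = 507.18 kJ/kg
Q = ṁ·Δh = 1496 kg/h × 507.18 kJ/kg = 758740 kJ/h
|Q| = 210.76 kW = 210760 W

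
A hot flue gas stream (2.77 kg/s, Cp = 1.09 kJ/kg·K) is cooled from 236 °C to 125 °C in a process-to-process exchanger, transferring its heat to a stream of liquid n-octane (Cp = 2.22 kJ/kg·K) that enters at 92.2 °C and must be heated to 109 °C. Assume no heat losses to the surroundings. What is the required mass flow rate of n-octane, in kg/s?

ṁ_c = 8.99 kg/s

Heat released by hot stream: Q = 2.77 × 1.09 × (236 − 125) = 335.14 kJ/s
Energy balance on cold side (adiabatic exchanger): Q = ṁ_c·Cp_c·(T_c,out − T_c,in)
ṁ_c = 335.14 / [2.22 × (109 − 92.2)] = 8.986 kg/s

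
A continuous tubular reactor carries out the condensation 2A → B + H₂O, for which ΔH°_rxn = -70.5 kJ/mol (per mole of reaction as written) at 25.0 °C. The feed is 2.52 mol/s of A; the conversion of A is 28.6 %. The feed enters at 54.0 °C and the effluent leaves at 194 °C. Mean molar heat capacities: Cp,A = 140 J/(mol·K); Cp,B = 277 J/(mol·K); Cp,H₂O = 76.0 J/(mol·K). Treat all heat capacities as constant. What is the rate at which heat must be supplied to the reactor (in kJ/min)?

Q_in = 1710 kJ/min

Extent of reaction ξ = 0.286 × 2.52 / 2 = 0.36036 mol/s
Reaction term: ξ·ΔH°_rxn = 0.36036 × -70.5 = -25.405 kJ/s
Sensible, feed 54.0→25 °C: -10.231 kJ/s
Outlet flows (mol/s): A 1.7993, B 0.36036, H₂O 0.36036
Sensible, products 25→194 °C: 64.069 kJ/s
Q = ΔH = 28.432 kJ/s = 28.432 kW
Heat supplied = 1705.9 kJ/min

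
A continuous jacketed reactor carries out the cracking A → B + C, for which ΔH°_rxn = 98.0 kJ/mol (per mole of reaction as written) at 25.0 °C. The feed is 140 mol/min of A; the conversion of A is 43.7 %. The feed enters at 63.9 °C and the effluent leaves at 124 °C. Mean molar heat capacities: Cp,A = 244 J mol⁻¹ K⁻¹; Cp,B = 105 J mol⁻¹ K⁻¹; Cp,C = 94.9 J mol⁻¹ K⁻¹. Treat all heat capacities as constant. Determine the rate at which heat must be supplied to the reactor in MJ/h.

Extent of reaction ξ = 0.437 × 140 = 61.18 mol/min
Reaction term: ξ·ΔH°_rxn = 61.18 × 98.0 = 5995.6 kJ/min
Sensible, feed 63.9→25 °C: -1328.8 kJ/min
Outlet flows (mol/min): A 78.82, B 61.18, C 61.18
Sensible, products 25→124 °C: 3114.7 kJ/min
Q = ΔH = 7781.6 kJ/min = 129.69 kW
Heat supplied = 466.89 MJ/h

Q_in = 467 MJ/h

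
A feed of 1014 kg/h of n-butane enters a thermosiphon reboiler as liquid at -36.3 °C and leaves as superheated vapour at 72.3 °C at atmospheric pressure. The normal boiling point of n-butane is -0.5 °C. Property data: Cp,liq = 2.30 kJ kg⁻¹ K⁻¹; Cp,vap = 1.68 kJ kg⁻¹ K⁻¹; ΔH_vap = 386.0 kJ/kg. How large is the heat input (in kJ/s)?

Q = 166 kJ/s

liquid -36.3→-0.5 °C: 82.34 kJ/kg
vaporisation at -0.5 °C: 386 kJ/kg
vapour -0.5→72.3 °C: 122.3 kJ/kg
Δh = 82.34 + 386 + 122.3 = 590.64 kJ/kg
Q = ṁ·Δh = 1014 kg/h × 590.64 kJ/kg = 598910 kJ/h
|Q| = 166.36 kW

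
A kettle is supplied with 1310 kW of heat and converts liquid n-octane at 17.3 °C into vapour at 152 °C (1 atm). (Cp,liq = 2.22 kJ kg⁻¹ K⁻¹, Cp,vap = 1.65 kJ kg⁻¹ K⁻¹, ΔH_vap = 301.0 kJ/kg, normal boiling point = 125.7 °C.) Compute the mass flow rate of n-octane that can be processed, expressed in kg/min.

ṁ = 134 kg/min

Δh = 2.22×(125.7−17.3) + 301.0 + 1.65×(152−125.7) = 585.04 kJ/kg
Q = 1310 kW = 1310 kJ/s = 78600 kJ/min
ṁ = Q/Δh = 78600 / 585.04 = 134.35 kg/min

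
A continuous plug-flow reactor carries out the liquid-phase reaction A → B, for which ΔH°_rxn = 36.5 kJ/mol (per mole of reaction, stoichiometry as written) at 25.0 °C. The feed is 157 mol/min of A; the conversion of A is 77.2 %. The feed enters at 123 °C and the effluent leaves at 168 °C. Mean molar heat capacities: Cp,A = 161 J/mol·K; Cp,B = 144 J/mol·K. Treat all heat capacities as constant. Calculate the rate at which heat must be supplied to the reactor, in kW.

Extent of reaction ξ = 0.772 × 157 = 121.2 mol/min
Reaction term: ξ·ΔH°_rxn = 121.2 × 36.5 = 4423.9 kJ/min
Sensible, feed 123→25 °C: -2477.1 kJ/min
Outlet flows (mol/min): A 35.796, B 121.2
Sensible, products 25→168 °C: 3320 kJ/min
Q = ΔH = 5266.8 kJ/min = 87.779 kW
Heat supplied = 87.779 kW

Q_in = 87.8 kW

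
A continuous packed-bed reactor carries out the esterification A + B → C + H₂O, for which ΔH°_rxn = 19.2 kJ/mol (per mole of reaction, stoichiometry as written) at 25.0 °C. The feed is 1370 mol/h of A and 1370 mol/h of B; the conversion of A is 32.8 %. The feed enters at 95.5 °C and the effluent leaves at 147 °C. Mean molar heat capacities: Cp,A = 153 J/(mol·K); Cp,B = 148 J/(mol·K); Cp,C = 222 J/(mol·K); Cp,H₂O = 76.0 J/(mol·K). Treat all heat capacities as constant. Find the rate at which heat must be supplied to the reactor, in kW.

Q_in = 8.25 kW

Extent of reaction ξ = 0.328 × 1370 = 449.36 mol/h
Reaction term: ξ·ΔH°_rxn = 449.36 × 19.2 = 8627.7 kJ/h
Sensible, feed 95.5→25 °C: -29072 kJ/h
Outlet flows (mol/h): A 920.64, B 920.64, C 449.36, H₂O 449.36
Sensible, products 25→147 °C: 50145 kJ/h
Q = ΔH = 29700 kJ/h = 8.2501 kW
Heat supplied = 8.2501 kW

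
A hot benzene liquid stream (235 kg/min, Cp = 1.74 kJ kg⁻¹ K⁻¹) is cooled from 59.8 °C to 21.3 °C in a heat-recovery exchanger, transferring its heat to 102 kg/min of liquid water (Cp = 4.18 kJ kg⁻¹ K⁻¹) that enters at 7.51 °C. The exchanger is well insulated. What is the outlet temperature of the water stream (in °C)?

T_c,out = 44.4 °C

Heat released by hot stream: Q = 235 × 1.74 × (59.8 − 21.3) = 15743 kJ/min
Energy balance on cold side (adiabatic exchanger): Q = ṁ_c·Cp_c·(T_c,out − T_c,in)
T_c,out = 7.51 + 15743/(102 × 4.18) = 44.433 °C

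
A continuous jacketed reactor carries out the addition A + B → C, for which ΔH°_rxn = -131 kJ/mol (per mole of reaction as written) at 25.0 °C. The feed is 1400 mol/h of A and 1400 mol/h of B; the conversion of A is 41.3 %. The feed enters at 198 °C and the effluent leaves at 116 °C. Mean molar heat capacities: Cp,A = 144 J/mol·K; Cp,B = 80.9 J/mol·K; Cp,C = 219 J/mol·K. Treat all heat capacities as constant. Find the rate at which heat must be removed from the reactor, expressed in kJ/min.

Q_out = 1700 kJ/min

Extent of reaction ξ = 0.413 × 1400 = 578.2 mol/h
Reaction term: ξ·ΔH°_rxn = 578.2 × -131 = -75744 kJ/h
Sensible, feed 198→25 °C: -54471 kJ/h
Outlet flows (mol/h): A 821.8, B 821.8, C 578.2
Sensible, products 25→116 °C: 28342 kJ/h
Q = ΔH = -101870 kJ/h = -28.298 kW
Heat removed = 1697.9 kJ/min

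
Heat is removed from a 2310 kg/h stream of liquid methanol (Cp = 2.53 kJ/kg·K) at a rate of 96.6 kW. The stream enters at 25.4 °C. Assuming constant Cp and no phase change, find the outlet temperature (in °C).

Q = 96.6 kW = 347760 kJ/h
ΔT = Q/(ṁ·Cp) = 347760/(2310×2.53) = 59.504 K
T_out = 25.4 − 59.504 = -34.104 °C

T_out = -34.1 °C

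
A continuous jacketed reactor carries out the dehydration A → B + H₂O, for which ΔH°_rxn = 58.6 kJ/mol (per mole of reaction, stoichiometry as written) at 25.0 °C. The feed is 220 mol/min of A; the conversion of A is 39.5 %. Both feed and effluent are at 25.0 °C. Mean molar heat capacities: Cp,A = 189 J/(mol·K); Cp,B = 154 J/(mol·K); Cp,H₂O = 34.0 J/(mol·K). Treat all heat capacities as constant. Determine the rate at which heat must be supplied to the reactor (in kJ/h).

Q_in = 306000 kJ/h

Extent of reaction ξ = 0.395 × 220 = 86.9 mol/min
Reaction term: ξ·ΔH°_rxn = 86.9 × 58.6 = 5092.3 kJ/min
Q = ΔH = 5092.3 kJ/min = 84.872 kW
Heat supplied = 305540 kJ/h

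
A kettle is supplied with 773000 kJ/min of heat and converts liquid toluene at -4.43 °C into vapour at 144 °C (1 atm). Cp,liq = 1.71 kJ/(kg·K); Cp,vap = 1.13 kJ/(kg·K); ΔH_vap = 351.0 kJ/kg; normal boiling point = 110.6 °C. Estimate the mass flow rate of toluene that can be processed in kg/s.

ṁ = 22.0 kg/s

Δh = 1.71×(110.6−-4.43) + 351.0 + 1.13×(144−110.6) = 585.44 kJ/kg
Q = 773000 kJ/min = 12883 kJ/s = 12883 kJ/s
ṁ = Q/Δh = 12883 / 585.44 = 22.006 kg/s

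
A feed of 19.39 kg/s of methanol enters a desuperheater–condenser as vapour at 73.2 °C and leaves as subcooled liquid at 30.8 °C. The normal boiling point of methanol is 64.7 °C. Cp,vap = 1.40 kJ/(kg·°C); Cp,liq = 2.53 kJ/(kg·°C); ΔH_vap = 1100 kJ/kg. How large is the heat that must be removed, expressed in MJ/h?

Q_c = 83600 MJ/h

vapour 73.2→64.7 °C: -11.9 kJ/kg
condensation at 64.7 °C: -1100 kJ/kg
liquid 64.7→30.8 °C: -85.767 kJ/kg
Δh = -11.9 + -1100 + -85.767 = -1197.7 kJ/kg
Q = ṁ·Δh = 19.39 kg/s × -1197.7 kJ/kg = -23223 kJ/s
|Q| = 23223 kW = 83602 MJ/h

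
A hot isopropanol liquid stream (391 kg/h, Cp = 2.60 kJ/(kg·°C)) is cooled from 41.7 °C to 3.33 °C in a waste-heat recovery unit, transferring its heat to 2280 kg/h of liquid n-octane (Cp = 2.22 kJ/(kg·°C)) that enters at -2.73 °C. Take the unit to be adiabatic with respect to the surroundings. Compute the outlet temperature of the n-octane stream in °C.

Heat released by hot stream: Q = 391 × 2.60 × (41.7 − 3.33) = 39007 kJ/h
Energy balance on cold side (adiabatic exchanger): Q = ṁ_c·Cp_c·(T_c,out − T_c,in)
T_c,out = -2.73 + 39007/(2280 × 2.22) = 4.9764 °C

T_c,out = 4.98 °C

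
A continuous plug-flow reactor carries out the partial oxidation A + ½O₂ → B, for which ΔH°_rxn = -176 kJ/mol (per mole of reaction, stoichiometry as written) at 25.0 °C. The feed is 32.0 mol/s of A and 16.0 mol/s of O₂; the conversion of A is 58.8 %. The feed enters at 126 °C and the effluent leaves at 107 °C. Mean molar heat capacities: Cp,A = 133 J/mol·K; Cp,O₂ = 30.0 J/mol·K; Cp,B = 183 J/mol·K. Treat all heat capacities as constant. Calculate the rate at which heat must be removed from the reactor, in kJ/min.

Extent of reaction ξ = 0.588 × 32.0 = 18.816 mol/s
Reaction term: ξ·ΔH°_rxn = 18.816 × -176 = -3311.6 kJ/s
Sensible, feed 126→25 °C: -478.34 kJ/s
Outlet flows (mol/s): A 13.184, O₂ 6.592, B 18.816
Sensible, products 25→107 °C: 442.35 kJ/s
Q = ΔH = -3347.6 kJ/s = -3347.6 kW
Heat removed = 200860 kJ/min

Q_out = 201000 kJ/min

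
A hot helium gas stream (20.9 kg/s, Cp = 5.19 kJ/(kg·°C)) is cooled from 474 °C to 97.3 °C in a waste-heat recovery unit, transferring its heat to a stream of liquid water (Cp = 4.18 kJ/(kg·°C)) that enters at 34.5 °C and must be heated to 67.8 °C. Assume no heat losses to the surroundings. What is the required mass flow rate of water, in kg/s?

ṁ_c = 294 kg/s

Heat released by hot stream: Q = 20.9 × 5.19 × (474 − 97.3) = 40861 kJ/s
Energy balance on cold side (adiabatic exchanger): Q = ṁ_c·Cp_c·(T_c,out − T_c,in)
ṁ_c = 40861 / [4.18 × (67.8 − 34.5)] = 293.55 kg/s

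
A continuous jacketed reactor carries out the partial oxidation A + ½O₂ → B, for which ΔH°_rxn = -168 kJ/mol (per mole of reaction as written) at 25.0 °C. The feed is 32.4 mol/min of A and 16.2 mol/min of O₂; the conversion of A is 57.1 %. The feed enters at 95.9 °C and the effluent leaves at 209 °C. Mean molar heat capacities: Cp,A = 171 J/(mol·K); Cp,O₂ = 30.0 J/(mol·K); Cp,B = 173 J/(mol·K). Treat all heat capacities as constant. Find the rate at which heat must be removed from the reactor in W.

Q_out = 41200 W

Extent of reaction ξ = 0.571 × 32.4 = 18.5 mol/min
Reaction term: ξ·ΔH°_rxn = 18.5 × -168 = -3108.1 kJ/min
Sensible, feed 95.9→25 °C: -427.27 kJ/min
Outlet flows (mol/min): A 13.9, O₂ 6.9498, B 18.5
Sensible, products 25→209 °C: 1064.6 kJ/min
Q = ΔH = -2470.7 kJ/min = -41.179 kW
Heat removed = 41179 W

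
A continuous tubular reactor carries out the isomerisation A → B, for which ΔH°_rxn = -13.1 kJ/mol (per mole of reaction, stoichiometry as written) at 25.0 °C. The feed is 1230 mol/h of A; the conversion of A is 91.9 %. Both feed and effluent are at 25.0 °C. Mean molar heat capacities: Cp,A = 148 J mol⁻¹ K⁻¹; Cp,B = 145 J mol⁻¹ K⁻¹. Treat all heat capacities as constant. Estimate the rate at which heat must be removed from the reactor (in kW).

Q_out = 4.11 kW

Extent of reaction ξ = 0.919 × 1230 = 1130.4 mol/h
Reaction term: ξ·ΔH°_rxn = 1130.4 × -13.1 = -14808 kJ/h
Q = ΔH = -14808 kJ/h = -4.1133 kW
Heat removed = 4.1133 kW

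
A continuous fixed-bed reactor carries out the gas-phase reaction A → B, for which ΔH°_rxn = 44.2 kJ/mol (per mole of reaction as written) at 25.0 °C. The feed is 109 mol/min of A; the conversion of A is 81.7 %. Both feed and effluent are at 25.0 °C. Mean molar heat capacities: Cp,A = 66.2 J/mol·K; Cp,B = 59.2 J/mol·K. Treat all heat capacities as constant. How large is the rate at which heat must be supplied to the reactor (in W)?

Q_in = 65600 W

Extent of reaction ξ = 0.817 × 109 = 89.053 mol/min
Reaction term: ξ·ΔH°_rxn = 89.053 × 44.2 = 3936.1 kJ/min
Q = ΔH = 3936.1 kJ/min = 65.602 kW
Heat supplied = 65602 W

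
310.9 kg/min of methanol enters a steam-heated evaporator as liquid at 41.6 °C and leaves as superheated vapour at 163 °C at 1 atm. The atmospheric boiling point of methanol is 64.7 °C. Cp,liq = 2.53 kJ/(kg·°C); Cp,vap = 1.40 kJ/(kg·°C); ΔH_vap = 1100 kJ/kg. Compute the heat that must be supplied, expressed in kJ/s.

liquid 41.6→64.7 °C: 58.443 kJ/kg
vaporisation at 64.7 °C: 1100 kJ/kg
vapour 64.7→163 °C: 137.62 kJ/kg
Δh = 58.443 + 1100 + 137.62 = 1296.1 kJ/kg
Q = ṁ·Δh = 310.9 kg/min × 1296.1 kJ/kg = 402950 kJ/min
|Q| = 6715.8 kW

Q = 6720 kJ/s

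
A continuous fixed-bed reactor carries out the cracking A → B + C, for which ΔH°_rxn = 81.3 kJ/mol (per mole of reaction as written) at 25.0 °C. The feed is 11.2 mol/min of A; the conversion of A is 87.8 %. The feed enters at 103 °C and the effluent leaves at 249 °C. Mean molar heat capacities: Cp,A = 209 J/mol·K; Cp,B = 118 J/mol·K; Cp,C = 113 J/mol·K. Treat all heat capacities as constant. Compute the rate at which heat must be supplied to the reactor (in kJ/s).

Extent of reaction ξ = 0.878 × 11.2 = 9.8336 mol/min
Reaction term: ξ·ΔH°_rxn = 9.8336 × 81.3 = 799.47 kJ/min
Sensible, feed 103→25 °C: -182.58 kJ/min
Outlet flows (mol/min): A 1.3664, B 9.8336, C 9.8336
Sensible, products 25→249 °C: 572.8 kJ/min
Q = ΔH = 1189.7 kJ/min = 19.828 kW
Heat supplied = 19.828 kJ/s

Q_in = 19.8 kJ/s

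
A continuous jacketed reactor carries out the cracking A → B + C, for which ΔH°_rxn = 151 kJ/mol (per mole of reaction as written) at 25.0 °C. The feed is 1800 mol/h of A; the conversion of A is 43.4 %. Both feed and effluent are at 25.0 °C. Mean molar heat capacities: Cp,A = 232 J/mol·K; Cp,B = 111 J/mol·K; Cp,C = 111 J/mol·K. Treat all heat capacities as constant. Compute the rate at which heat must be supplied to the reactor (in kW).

Extent of reaction ξ = 0.434 × 1800 = 781.2 mol/h
Reaction term: ξ·ΔH°_rxn = 781.2 × 151 = 117960 kJ/h
Q = ΔH = 117960 kJ/h = 32.767 kW
Heat supplied = 32.767 kW

Q_in = 32.8 kW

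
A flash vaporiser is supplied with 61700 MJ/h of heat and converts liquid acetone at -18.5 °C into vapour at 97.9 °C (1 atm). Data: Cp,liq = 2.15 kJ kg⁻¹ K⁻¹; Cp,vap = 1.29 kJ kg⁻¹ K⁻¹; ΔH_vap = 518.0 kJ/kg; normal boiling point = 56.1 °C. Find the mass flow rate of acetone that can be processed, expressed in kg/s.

Δh = 2.15×(56.1−-18.5) + 518.0 + 1.29×(97.9−56.1) = 732.31 kJ/kg
Q = 61700 MJ/h = 17139 kJ/s = 17139 kJ/s
ṁ = Q/Δh = 17139 / 732.31 = 23.404 kg/s

ṁ = 23.4 kg/s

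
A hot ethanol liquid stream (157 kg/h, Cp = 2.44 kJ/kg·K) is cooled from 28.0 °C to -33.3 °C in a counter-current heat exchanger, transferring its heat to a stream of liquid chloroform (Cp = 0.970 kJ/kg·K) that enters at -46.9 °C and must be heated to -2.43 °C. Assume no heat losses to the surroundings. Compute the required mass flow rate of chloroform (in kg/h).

Heat released by hot stream: Q = 157 × 2.44 × (28.0 − -33.3) = 23483 kJ/h
Energy balance on cold side (adiabatic exchanger): Q = ṁ_c·Cp_c·(T_c,out − T_c,in)
ṁ_c = 23483 / [0.970 × (-2.43 − -46.9)] = 544.39 kg/h

ṁ_c = 544 kg/h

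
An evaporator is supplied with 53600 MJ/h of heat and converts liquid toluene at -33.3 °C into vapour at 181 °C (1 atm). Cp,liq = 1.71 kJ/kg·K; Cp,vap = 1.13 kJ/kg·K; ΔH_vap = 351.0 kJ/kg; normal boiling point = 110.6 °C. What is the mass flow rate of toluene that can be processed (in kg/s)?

Δh = 1.71×(110.6−-33.3) + 351.0 + 1.13×(181−110.6) = 676.62 kJ/kg
Q = 53600 MJ/h = 14889 kJ/s = 14889 kJ/s
ṁ = Q/Δh = 14889 / 676.62 = 22.005 kg/s

ṁ = 22.0 kg/s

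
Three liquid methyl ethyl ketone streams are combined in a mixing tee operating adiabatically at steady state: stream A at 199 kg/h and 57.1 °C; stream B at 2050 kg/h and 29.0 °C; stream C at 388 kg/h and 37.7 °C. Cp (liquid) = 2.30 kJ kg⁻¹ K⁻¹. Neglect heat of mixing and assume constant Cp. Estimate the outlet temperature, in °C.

Adiabatic, steady state ⇒ Σ ṁᵢCp,ᵢ(T_out − Tᵢ) = 0
T_out = Σ ṁᵢCp,ᵢTᵢ / Σ ṁᵢCp,ᵢ
      = 196510 / 6065.1 = 32.401 °C

T_out = 32.4 °C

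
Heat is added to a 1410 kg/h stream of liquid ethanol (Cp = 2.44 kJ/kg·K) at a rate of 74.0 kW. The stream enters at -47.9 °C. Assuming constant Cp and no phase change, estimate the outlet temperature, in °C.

Q = 74.0 kW = 266400 kJ/h
ΔT = Q/(ṁ·Cp) = 266400/(1410×2.44) = 77.433 K
T_out = -47.9 + 77.433 = 29.533 °C

T_out = 29.5 °C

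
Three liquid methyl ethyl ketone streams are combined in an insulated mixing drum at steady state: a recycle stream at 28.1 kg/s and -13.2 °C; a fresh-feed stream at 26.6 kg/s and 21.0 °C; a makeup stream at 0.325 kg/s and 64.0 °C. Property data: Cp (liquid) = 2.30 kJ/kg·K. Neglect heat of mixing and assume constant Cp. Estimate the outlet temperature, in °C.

Adiabatic, steady state ⇒ Σ ṁᵢCp,ᵢ(T_out − Tᵢ) = 0
Σ ṁᵢCp,ᵢTᵢ = 28.1×2.30×-13.2 + 26.6×2.30×21.0 + 0.325×2.30×64.0 = 479.5
Σ ṁᵢCp,ᵢ = 28.1×2.30 + 26.6×2.30 + 0.325×2.30 = 126.56
T_out = 479.5 / 126.56 = 3.7888 °C

T_out = 3.79 °C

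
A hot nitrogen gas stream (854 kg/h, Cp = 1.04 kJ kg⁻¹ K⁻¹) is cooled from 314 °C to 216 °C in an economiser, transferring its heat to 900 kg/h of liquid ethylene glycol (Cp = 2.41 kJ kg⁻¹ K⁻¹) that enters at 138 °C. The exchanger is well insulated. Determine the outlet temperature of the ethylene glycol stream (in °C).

T_c,out = 178 °C

Heat released by hot stream: Q = 854 × 1.04 × (314 − 216) = 87040 kJ/h
Energy balance on cold side (adiabatic exchanger): Q = ṁ_c·Cp_c·(T_c,out − T_c,in)
T_c,out = 138 + 87040/(900 × 2.41) = 178.13 °C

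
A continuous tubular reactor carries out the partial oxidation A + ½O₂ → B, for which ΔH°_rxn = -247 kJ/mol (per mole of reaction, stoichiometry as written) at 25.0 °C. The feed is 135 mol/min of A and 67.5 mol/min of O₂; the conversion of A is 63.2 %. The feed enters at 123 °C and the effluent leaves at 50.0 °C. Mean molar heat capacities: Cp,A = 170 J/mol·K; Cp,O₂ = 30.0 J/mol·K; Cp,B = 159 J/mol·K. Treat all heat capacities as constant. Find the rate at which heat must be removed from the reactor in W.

Extent of reaction ξ = 0.632 × 135 = 85.32 mol/min
Reaction term: ξ·ΔH°_rxn = 85.32 × -247 = -21074 kJ/min
Sensible, feed 123→25 °C: -2447.6 kJ/min
Outlet flows (mol/min): A 49.68, O₂ 24.84, B 85.32
Sensible, products 25→50.0 °C: 568.92 kJ/min
Q = ΔH = -22953 kJ/min = -382.54 kW
Heat removed = 382540 W

Q_out = 383000 W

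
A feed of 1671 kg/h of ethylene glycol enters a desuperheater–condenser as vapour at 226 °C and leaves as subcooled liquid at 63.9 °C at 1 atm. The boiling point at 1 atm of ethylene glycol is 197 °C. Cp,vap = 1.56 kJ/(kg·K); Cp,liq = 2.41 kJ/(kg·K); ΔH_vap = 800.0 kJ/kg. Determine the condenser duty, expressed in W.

Q_c = 541000 W

vapour 226→197 °C: -45.24 kJ/kg
condensation at 197 °C: -800 kJ/kg
liquid 197→63.9 °C: -320.77 kJ/kg
Δh = -45.24 + -800 + -320.77 = -1166 kJ/kg
Q = ṁ·Δh = 1671 kg/h × -1166 kJ/kg = -1.9484e+06 kJ/h
|Q| = 541.22 kW = 541220 W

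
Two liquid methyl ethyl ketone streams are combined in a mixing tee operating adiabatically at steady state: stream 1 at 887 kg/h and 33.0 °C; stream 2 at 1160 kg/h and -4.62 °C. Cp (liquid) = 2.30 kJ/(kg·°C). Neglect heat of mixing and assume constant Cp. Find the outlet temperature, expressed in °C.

No heat crosses the boundary, so H_out = H_in.
T_out = Σ ṁᵢCp,ᵢTᵢ / Σ ṁᵢCp,ᵢ
      = 54997 / 4708.1 = 11.681 °C

T_out = 11.7 °C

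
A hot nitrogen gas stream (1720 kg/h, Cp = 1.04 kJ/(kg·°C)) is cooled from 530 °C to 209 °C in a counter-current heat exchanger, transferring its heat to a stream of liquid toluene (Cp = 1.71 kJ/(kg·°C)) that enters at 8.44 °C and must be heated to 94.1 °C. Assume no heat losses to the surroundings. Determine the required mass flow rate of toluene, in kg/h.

ṁ_c = 3920 kg/h

Heat released by hot stream: Q = 1720 × 1.04 × (530 − 209) = 574200 kJ/h
Energy balance on cold side (adiabatic exchanger): Q = ṁ_c·Cp_c·(T_c,out − T_c,in)
ṁ_c = 574200 / [1.71 × (94.1 − 8.44)] = 3920.1 kg/h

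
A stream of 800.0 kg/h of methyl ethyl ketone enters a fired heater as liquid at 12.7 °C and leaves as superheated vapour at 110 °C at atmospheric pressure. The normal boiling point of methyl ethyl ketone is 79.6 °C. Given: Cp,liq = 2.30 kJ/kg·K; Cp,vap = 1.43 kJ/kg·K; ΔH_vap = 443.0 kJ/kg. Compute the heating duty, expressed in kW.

Q = 142 kW

liquid 12.7→79.6 °C: 153.87 kJ/kg
vaporisation at 79.6 °C: 443 kJ/kg
vapour 79.6→110 °C: 43.472 kJ/kg
Δh = 153.87 + 443 + 43.472 = 640.34 kJ/kg
Q = ṁ·Δh = 800.0 kg/h × 640.34 kJ/kg = 512270 kJ/h
|Q| = 142.3 kW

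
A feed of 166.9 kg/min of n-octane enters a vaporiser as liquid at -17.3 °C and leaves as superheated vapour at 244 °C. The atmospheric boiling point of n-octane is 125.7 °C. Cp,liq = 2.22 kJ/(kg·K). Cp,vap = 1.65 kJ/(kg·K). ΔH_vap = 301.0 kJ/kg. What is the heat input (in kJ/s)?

liquid -17.3→125.7 °C: 317.46 kJ/kg
vaporisation at 125.7 °C: 301 kJ/kg
vapour 125.7→244 °C: 195.19 kJ/kg
Δh = 317.46 + 301 + 195.19 = 813.65 kJ/kg
Q = ṁ·Δh = 166.9 kg/min × 813.65 kJ/kg = 135800 kJ/min
|Q| = 2263.3 kW

Q = 2260 kJ/s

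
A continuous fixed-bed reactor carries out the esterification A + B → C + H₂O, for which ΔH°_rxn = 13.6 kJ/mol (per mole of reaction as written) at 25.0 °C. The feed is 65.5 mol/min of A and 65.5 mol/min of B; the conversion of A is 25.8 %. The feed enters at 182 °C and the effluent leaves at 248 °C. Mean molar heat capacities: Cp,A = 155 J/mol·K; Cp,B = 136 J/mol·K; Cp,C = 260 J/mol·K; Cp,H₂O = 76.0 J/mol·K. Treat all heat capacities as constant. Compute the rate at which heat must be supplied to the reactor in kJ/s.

Extent of reaction ξ = 0.258 × 65.5 = 16.899 mol/min
Reaction term: ξ·ΔH°_rxn = 16.899 × 13.6 = 229.83 kJ/min
Sensible, feed 182→25 °C: -2992.5 kJ/min
Outlet flows (mol/min): A 48.601, B 48.601, C 16.899, H₂O 16.899
Sensible, products 25→248 °C: 4420.1 kJ/min
Q = ΔH = 1657.4 kJ/min = 27.623 kW
Heat supplied = 27.623 kJ/s

Q_in = 27.6 kJ/s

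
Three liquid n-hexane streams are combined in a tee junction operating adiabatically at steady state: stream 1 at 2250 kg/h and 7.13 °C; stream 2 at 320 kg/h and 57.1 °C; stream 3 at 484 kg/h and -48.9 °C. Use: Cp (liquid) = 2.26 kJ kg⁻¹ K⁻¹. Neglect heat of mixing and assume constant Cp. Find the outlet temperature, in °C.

T_out = 3.49 °C

Energy balance with Q = 0: Σ ṁᵢCp,ᵢ(T_out − Tᵢ) = 0
T_out = Σ ṁᵢCp,ᵢTᵢ / Σ ṁᵢCp,ᵢ
      = 24062 / 6902 = 3.4862 °C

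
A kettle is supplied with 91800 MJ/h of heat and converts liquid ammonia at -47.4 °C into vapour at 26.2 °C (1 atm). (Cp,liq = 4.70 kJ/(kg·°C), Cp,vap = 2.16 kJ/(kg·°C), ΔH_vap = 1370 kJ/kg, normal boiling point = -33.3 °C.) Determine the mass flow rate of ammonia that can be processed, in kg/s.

Δh = 4.70×(-33.3−-47.4) + 1370 + 2.16×(26.2−-33.3) = 1564.8 kJ/kg
Q = 91800 MJ/h = 25500 kJ/s = 25500 kJ/s
ṁ = Q/Δh = 25500 / 1564.8 = 16.296 kg/s

ṁ = 16.3 kg/s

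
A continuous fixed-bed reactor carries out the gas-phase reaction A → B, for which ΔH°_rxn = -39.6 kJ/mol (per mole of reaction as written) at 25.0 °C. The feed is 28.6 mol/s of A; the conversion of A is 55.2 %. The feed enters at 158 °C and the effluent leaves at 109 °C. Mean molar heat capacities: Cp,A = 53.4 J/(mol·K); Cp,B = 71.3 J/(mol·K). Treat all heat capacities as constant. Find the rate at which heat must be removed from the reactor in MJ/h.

Q_out = 2430 MJ/h

Extent of reaction ξ = 0.552 × 28.6 = 15.787 mol/s
Reaction term: ξ·ΔH°_rxn = 15.787 × -39.6 = -625.17 kJ/s
Sensible, feed 158→25 °C: -203.12 kJ/s
Outlet flows (mol/s): A 12.813, B 15.787
Sensible, products 25→109 °C: 152.03 kJ/s
Q = ΔH = -676.27 kJ/s = -676.27 kW
Heat removed = 2434.6 MJ/h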